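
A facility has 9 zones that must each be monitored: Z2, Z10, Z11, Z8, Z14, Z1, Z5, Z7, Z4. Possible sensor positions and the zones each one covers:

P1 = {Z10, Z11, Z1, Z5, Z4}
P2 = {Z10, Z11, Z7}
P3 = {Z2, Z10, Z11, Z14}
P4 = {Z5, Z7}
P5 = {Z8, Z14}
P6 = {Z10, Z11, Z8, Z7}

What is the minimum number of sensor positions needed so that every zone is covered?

3

P1, P3, P6 together cover {Z2, Z10, Z11, Z8, Z14, Z1, Z5, Z7, Z4} — every zone.
No 2 of the 6 sensor positions cover everything (all 15 pairs fall short), so 3 is minimum.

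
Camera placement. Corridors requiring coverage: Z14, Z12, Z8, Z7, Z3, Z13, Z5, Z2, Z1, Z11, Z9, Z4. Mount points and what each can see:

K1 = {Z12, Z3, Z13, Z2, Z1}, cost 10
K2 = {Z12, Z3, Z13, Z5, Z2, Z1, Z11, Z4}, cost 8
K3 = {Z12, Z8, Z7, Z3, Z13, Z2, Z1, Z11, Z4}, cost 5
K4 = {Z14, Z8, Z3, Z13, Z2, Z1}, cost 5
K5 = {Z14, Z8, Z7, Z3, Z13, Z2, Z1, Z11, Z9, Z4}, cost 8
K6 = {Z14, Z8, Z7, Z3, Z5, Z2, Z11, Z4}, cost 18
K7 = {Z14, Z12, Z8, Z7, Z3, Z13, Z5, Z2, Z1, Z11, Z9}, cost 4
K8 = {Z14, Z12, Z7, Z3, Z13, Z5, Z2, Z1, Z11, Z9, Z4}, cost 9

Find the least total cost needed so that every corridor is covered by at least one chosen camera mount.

K3, K7 cover every corridor at cost 5 + 4 = 9.
Any cover uses at least 2 camera mounts; among all covering selections none totals below 9.

9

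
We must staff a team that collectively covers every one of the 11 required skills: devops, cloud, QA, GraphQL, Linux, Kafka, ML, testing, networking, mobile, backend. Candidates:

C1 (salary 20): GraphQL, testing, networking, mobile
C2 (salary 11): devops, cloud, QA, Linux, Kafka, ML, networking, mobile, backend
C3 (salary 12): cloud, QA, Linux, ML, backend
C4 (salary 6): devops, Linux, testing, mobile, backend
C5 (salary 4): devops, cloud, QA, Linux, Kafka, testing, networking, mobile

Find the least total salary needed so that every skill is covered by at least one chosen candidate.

C1, C2 cover every skill at salary 20 + 11 = 31.
Any cover uses at least 2 candidates; among all covering selections none totals below 31.

31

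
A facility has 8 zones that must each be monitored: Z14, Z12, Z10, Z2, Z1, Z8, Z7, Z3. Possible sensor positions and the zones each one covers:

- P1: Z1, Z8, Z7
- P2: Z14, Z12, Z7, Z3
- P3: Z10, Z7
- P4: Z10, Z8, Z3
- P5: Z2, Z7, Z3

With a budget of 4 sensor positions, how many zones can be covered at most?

Choosing P1, P2, P3, P5 covers {Z14, Z12, Z10, Z2, Z1, Z8, Z7, Z3} — 8 zones.
That is all 8 zones.

8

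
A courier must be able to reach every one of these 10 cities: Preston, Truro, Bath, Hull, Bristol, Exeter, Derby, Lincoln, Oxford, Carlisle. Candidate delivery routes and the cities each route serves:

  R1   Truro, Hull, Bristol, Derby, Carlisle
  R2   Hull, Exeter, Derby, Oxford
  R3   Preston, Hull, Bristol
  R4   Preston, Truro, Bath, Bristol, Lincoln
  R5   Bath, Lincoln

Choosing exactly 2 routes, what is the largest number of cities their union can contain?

9

Choosing R2, R4 covers {Preston, Truro, Bath, Hull, Bristol, Exeter, Derby, Lincoln, Oxford} — 9 cities.
No choice of 2 routes does better; here Carlisle is left uncovered.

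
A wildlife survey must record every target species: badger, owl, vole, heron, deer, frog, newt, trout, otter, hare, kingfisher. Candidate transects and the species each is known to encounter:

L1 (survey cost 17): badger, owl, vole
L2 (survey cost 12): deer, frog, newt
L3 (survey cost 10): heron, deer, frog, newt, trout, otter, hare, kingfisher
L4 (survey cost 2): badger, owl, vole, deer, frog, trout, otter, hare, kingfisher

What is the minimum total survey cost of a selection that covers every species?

12

L3, L4 cover every species at survey cost 10 + 2 = 12.
Any cover uses at least 2 transects; among all covering selections none totals below 12.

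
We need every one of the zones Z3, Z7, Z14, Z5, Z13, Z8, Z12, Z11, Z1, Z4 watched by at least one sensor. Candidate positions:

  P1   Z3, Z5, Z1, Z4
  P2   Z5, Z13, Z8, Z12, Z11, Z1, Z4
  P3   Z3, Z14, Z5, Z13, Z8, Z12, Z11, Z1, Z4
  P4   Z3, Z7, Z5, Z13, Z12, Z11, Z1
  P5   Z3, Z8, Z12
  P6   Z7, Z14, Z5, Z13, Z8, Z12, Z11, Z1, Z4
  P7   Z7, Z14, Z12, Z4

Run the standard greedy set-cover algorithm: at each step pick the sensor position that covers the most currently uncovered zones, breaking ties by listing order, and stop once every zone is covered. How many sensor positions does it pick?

Pick 1: P3 covers 9 new zones (Z3, Z14, Z5, Z13, Z8, Z12, Z11, Z1, Z4).
Pick 2: P4 covers 1 new zones (Z7).
Greedy uses 2 sensor positions.

2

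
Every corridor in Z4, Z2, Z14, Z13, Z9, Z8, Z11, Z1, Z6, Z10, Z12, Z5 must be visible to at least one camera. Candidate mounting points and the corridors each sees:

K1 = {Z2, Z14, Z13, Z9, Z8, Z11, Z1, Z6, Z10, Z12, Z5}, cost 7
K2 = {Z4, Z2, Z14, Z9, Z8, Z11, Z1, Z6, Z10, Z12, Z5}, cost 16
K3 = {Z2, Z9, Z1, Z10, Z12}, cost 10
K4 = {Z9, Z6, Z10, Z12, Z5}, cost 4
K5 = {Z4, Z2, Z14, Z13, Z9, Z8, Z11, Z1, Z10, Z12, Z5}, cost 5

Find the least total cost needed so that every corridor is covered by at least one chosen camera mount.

9

K4, K5 cover every corridor at cost 4 + 5 = 9.
Any cover uses at least 2 camera mounts; among all covering selections none totals below 9.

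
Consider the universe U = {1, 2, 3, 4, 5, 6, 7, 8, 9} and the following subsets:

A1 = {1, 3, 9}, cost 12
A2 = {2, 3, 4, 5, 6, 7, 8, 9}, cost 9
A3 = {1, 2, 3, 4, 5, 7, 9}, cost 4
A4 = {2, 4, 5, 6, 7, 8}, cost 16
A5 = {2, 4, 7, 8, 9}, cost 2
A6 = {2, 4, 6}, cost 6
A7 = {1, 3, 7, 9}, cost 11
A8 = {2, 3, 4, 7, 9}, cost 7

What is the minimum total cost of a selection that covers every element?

A3, A5, A6 cover every element at cost 4 + 2 + 6 = 12.
Any cover uses at least 2 sets; among all covering selections none totals below 12.

12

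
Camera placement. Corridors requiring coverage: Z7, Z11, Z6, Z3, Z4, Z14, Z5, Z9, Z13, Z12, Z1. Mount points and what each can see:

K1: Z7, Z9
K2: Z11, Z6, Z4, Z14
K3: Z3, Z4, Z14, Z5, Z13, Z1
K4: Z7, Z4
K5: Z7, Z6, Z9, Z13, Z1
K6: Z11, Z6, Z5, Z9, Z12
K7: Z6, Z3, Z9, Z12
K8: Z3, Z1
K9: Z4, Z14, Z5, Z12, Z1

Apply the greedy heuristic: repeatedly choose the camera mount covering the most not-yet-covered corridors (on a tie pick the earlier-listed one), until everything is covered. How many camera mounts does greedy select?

3

Pick 1: K3 covers 6 new corridors (Z3, Z4, Z14, Z5, Z13, Z1).
Pick 2: K6 covers 4 new corridors (Z11, Z6, Z9, Z12).
Pick 3: K1 covers 1 new corridors (Z7).
Greedy uses 3 camera mounts.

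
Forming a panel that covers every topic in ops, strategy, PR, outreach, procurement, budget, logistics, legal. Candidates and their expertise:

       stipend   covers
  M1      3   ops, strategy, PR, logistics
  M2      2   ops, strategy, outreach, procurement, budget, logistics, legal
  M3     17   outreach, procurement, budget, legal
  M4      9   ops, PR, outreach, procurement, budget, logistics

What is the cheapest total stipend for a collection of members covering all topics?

M1, M2 cover every topic at stipend 3 + 2 = 5.
Any cover uses at least 2 members; among all covering selections none totals below 5.

5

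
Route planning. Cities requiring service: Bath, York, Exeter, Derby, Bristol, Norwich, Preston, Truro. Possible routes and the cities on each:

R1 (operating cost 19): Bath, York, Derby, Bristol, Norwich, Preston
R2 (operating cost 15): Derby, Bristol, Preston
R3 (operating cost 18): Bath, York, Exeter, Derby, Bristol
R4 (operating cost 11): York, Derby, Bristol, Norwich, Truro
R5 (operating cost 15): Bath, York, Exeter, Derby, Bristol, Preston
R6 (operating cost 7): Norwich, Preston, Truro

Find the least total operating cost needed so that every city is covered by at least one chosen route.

R5, R6 cover every city at operating cost 15 + 7 = 22.
Any cover uses at least 2 routes; among all covering selections none totals below 22.

22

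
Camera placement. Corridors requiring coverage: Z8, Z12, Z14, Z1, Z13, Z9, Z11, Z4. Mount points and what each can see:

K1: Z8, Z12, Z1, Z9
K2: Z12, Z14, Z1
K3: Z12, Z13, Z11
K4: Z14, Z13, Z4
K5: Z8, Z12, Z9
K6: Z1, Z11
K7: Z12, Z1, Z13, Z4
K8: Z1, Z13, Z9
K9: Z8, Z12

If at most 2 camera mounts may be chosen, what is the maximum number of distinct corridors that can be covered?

7

Choosing K1, K4 covers {Z8, Z12, Z14, Z1, Z13, Z9, Z4} — 7 corridors.
No choice of 2 camera mounts does better; here Z11 is left uncovered.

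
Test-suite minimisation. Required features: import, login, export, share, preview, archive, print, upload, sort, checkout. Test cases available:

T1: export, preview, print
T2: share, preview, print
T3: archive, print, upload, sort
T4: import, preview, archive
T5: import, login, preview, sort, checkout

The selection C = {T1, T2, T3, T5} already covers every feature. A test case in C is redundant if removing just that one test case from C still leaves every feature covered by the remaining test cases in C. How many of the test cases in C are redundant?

0

Drop T1: export uncovered — not redundant.
Drop T2: share uncovered — not redundant.
Drop T3: archive, upload uncovered — not redundant.
Drop T5: import, login, checkout uncovered — not redundant.
None of the test cases in C is redundant.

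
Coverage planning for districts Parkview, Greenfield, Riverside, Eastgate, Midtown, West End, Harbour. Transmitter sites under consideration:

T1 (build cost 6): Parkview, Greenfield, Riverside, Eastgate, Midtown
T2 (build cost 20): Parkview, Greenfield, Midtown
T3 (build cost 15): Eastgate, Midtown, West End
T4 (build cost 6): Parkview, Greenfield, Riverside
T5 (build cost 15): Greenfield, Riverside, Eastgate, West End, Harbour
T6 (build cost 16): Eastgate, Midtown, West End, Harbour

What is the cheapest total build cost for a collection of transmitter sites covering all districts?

T1, T5 cover every district at build cost 6 + 15 = 21.
Any cover uses at least 2 transmitter sites; among all covering selections none totals below 21.

21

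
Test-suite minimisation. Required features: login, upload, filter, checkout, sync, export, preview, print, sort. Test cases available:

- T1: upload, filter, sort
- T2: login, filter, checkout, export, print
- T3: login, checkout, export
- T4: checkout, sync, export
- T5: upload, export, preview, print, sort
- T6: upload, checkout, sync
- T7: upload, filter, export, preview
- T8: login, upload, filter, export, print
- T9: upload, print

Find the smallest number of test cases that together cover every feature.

3

T2, T4, T5 together cover {login, upload, filter, checkout, sync, export, preview, print, sort} — every feature.
No 2 of the 9 test cases cover everything (all 36 pairs fall short), so 3 is minimum.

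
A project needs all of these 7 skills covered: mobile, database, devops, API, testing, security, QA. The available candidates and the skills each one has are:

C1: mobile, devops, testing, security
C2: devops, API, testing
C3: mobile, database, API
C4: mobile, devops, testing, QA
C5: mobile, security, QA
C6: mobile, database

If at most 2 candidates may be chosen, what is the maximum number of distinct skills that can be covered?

Choosing C1, C3 covers {mobile, database, devops, API, testing, security} — 6 skills.
No choice of 2 candidates does better; here QA is left uncovered.

6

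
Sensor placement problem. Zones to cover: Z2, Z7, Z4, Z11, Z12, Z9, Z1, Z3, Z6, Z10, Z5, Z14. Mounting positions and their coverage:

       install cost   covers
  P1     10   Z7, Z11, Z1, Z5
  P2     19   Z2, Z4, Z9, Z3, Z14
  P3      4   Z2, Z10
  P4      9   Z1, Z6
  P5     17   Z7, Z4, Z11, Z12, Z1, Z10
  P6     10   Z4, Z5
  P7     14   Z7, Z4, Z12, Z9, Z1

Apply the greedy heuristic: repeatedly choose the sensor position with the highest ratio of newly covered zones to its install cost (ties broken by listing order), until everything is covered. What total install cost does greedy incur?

56

Pick 1: P3 adds 2 new (Z2, Z10) at install cost 4 (ratio 2/4).
Pick 2: P1 adds 4 new (Z7, Z11, Z1, Z5) at install cost 10 (ratio 4/10).
Pick 3: P7 adds 3 new (Z4, Z12, Z9) at install cost 14 (ratio 3/14).
Pick 4: P4 adds 1 new (Z6) at install cost 9 (ratio 1/9).
Pick 5: P2 adds 2 new (Z3, Z14) at install cost 19 (ratio 2/19).
Greedy total install cost: 4 + 10 + 14 + 9 + 19 = 56. (The true optimum is 55, so greedy overshoots here.)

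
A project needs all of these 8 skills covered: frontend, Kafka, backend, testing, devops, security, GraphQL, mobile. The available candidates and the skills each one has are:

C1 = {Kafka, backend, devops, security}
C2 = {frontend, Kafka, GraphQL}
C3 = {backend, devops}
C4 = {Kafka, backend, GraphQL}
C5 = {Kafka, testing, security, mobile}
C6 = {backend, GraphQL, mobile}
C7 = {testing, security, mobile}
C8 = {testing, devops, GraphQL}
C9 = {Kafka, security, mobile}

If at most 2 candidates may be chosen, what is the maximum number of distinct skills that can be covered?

Choosing C1, C2 covers {frontend, Kafka, backend, devops, security, GraphQL} — 6 skills.
No choice of 2 candidates does better; here testing, mobile are left uncovered.

6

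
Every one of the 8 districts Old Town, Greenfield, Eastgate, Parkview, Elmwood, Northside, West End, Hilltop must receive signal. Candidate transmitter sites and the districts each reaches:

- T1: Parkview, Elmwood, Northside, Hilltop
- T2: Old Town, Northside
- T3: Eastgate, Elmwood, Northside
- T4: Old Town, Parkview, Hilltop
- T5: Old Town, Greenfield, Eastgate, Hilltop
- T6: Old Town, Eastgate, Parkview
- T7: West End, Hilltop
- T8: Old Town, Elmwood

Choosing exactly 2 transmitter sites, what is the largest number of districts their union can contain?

Choosing T1, T5 covers {Old Town, Greenfield, Eastgate, Parkview, Elmwood, Northside, Hilltop} — 7 districts.
No choice of 2 transmitter sites does better; here West End is left uncovered.

7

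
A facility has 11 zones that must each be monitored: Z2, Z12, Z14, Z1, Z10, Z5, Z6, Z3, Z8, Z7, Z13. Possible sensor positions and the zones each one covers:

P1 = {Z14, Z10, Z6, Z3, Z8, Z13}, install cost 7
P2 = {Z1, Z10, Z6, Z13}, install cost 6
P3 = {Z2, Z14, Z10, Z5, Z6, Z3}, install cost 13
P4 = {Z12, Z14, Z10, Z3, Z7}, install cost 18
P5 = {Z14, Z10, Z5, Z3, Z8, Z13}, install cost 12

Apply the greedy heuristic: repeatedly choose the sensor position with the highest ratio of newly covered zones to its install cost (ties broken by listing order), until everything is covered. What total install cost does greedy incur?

44

Pick 1: P1 adds 6 new (Z14, Z10, Z6, Z3, Z8, Z13) at install cost 7 (ratio 6/7).
Pick 2: P2 adds 1 new (Z1) at install cost 6 (ratio 1/6).
Pick 3: P3 adds 2 new (Z2, Z5) at install cost 13 (ratio 2/13).
Pick 4: P4 adds 2 new (Z12, Z7) at install cost 18 (ratio 2/18).
Greedy total install cost: 7 + 6 + 13 + 18 = 44.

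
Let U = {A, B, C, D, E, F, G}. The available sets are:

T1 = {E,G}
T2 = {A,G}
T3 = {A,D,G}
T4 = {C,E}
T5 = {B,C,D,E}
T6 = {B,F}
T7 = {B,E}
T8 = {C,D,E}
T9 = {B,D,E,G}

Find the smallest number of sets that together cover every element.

3

T2, T5, T6 together cover {A, B, C, D, E, F, G} — every element.
No 2 of the 9 sets cover everything (all 36 pairs fall short), so 3 is minimum.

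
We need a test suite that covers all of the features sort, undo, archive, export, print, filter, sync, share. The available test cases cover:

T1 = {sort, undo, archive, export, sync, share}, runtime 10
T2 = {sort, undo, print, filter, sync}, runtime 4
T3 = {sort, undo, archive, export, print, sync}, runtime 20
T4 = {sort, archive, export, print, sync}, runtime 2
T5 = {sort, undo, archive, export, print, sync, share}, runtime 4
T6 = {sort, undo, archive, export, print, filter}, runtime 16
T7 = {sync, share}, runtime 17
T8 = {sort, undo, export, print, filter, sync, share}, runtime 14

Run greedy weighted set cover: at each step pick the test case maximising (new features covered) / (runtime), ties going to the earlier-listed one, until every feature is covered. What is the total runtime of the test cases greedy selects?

10

Pick 1: T4 adds 5 new (sort, archive, export, print, sync) at runtime 2 (ratio 5/2).
Pick 2: T2 adds 2 new (undo, filter) at runtime 4 (ratio 2/4).
Pick 3: T5 adds 1 new (share) at runtime 4 (ratio 1/4).
Greedy total runtime: 2 + 4 + 4 = 10. (The true optimum is 8, so greedy overshoots here.)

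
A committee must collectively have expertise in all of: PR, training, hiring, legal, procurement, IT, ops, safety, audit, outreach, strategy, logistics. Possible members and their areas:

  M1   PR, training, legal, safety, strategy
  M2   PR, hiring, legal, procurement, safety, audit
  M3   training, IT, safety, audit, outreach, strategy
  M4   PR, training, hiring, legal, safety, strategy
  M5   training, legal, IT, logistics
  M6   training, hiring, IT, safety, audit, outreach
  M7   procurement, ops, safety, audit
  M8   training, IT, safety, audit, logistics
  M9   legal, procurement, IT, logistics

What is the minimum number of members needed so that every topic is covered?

4

M1, M5, M6, M7 together cover {PR, training, hiring, legal, procurement, IT, ops, safety, audit, outreach, strategy, logistics} — every topic.
No 3 of the 9 members cover everything (all 84 triples fall short), so 4 is minimum.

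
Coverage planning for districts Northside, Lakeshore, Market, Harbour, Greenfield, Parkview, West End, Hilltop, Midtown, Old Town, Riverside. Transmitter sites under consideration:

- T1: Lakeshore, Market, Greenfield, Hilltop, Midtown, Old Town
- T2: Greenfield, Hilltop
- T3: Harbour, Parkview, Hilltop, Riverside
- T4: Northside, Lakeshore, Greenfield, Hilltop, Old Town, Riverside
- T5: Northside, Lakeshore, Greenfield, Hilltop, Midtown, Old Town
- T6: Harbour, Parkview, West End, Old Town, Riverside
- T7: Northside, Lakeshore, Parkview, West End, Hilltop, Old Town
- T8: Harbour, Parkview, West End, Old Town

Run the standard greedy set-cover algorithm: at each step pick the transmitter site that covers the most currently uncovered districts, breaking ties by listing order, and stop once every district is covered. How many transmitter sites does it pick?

Pick 1: T1 covers 6 new districts (Lakeshore, Market, Greenfield, Hilltop, Midtown, Old Town).
Pick 2: T6 covers 4 new districts (Harbour, Parkview, West End, Riverside).
Pick 3: T4 covers 1 new districts (Northside).
Greedy uses 3 transmitter sites.

3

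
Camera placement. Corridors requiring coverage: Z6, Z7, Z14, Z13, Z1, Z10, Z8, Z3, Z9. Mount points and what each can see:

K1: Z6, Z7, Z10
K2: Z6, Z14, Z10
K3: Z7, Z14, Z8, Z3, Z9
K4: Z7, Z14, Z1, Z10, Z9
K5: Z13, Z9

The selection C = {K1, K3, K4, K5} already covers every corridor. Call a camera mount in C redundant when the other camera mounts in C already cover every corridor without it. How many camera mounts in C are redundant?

Drop K1: Z6 uncovered — not redundant.
Drop K3: Z8, Z3 uncovered — not redundant.
Drop K4: Z1 uncovered — not redundant.
Drop K5: Z13 uncovered — not redundant.
None of the camera mounts in C is redundant.

0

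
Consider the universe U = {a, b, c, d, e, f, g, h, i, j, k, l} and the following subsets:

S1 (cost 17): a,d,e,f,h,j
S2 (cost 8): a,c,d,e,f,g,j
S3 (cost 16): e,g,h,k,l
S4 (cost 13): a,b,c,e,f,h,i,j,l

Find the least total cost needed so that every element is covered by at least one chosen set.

S2, S3, S4 cover every element at cost 8 + 16 + 13 = 37.
Any cover uses at least 3 sets; among all covering selections none totals below 37.

37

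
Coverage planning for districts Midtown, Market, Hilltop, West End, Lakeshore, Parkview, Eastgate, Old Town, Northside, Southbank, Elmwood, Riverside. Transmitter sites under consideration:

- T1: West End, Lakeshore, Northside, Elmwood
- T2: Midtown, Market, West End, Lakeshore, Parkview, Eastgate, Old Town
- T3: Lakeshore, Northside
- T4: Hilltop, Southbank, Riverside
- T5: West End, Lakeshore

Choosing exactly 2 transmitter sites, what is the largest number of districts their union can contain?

10

Choosing T2, T4 covers {Midtown, Market, Hilltop, West End, Lakeshore, Parkview, Eastgate, Old Town, Southbank, Riverside} — 10 districts.
No choice of 2 transmitter sites does better; here Northside, Elmwood are left uncovered.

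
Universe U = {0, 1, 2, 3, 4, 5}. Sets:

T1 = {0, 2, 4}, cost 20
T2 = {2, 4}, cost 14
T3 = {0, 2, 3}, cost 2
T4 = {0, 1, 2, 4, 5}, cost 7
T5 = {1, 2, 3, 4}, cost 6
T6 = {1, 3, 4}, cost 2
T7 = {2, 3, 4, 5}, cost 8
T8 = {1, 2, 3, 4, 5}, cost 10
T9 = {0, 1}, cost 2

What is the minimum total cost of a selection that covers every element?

T3, T4 cover every element at cost 2 + 7 = 9.
Any cover uses at least 2 sets; among all covering selections none totals below 9.
Greedy by coverage-per-cost would pick T3, T6, T4 for 11 — worse than the optimum 9.

9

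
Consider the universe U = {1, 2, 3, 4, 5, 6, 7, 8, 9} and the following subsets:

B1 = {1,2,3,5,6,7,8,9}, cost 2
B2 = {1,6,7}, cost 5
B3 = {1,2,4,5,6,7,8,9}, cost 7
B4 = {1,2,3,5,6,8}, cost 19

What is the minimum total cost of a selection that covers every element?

B1, B3 cover every element at cost 2 + 7 = 9.
Any cover uses at least 2 sets; among all covering selections none totals below 9.

9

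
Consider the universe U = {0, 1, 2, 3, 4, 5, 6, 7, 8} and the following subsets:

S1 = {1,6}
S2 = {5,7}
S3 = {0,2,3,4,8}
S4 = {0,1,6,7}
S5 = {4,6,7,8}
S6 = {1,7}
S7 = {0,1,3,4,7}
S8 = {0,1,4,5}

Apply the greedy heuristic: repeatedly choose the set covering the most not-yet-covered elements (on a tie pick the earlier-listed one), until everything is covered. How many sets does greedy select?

3

Pick 1: S3 covers 5 new elements (0, 2, 3, 4, 8).
Pick 2: S4 covers 3 new elements (1, 6, 7).
Pick 3: S2 covers 1 new elements (5).
Greedy uses 3 sets.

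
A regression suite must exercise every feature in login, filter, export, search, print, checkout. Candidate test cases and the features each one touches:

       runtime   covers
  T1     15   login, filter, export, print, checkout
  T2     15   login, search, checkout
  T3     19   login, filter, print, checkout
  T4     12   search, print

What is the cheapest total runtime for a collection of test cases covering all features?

T1, T4 cover every feature at runtime 15 + 12 = 27.
Any cover uses at least 2 test cases; among all covering selections none totals below 27.

27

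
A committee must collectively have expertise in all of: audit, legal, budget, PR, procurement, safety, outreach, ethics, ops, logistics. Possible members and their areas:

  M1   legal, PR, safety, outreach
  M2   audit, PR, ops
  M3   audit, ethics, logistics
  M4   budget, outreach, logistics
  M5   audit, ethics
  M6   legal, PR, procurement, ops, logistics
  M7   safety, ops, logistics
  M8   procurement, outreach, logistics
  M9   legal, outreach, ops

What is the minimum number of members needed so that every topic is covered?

4

M1, M3, M4, M6 together cover {audit, legal, budget, PR, procurement, safety, outreach, ethics, ops, logistics} — every topic.
No 3 of the 9 members cover everything (all 84 triples fall short), so 4 is minimum.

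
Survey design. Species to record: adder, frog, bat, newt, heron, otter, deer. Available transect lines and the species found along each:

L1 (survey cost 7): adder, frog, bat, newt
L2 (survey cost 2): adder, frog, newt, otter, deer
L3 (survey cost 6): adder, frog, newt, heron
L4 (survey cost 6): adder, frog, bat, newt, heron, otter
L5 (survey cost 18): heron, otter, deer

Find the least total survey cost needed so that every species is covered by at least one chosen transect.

L2, L4 cover every species at survey cost 2 + 6 = 8.
Any cover uses at least 2 transects; among all covering selections none totals below 8.

8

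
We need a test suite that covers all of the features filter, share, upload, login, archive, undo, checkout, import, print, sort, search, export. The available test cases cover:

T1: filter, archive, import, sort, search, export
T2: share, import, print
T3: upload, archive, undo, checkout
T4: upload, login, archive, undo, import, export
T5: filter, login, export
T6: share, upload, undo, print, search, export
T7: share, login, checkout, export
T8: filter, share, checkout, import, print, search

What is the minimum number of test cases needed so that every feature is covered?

3

T1, T4, T8 together cover {filter, share, upload, login, archive, undo, checkout, import, print, sort, search, export} — every feature.
No 2 of the 8 test cases cover everything (all 28 pairs fall short), so 3 is minimum.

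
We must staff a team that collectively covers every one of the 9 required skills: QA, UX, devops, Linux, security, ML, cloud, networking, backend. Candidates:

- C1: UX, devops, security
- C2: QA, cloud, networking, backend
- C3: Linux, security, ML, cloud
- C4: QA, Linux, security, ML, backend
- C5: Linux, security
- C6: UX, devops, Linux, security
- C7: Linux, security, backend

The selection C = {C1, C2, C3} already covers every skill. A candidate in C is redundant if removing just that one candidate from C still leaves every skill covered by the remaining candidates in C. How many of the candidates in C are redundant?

Drop C1: UX, devops uncovered — not redundant.
Drop C2: QA, networking, backend uncovered — not redundant.
Drop C3: Linux, ML uncovered — not redundant.
None of the candidates in C is redundant.

0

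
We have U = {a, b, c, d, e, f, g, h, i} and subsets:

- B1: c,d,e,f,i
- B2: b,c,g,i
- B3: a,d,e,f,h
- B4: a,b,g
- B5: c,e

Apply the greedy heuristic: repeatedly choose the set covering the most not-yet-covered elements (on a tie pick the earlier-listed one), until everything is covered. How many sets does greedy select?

Pick 1: B1 covers 5 new elements (c, d, e, f, i).
Pick 2: B4 covers 3 new elements (a, b, g).
Pick 3: B3 covers 1 new elements (h).
Greedy uses 3 sets. (The true minimum is 2.)

3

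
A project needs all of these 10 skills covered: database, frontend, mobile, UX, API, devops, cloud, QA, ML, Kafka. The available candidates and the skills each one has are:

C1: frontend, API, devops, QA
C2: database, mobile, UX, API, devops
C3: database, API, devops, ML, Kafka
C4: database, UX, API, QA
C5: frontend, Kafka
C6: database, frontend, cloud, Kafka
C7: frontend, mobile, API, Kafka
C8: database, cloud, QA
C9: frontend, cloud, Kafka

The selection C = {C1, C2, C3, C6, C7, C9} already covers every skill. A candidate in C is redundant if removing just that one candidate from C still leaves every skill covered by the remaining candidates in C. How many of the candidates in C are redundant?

Drop C1: QA uncovered — not redundant.
Drop C2: UX uncovered — not redundant.
Drop C3: ML uncovered — not redundant.
Drop C6: the rest still cover every skill — redundant.
Drop C7: the rest still cover every skill — redundant.
Drop C9: the rest still cover every skill — redundant.
3 redundant: C6, C7, C9.

3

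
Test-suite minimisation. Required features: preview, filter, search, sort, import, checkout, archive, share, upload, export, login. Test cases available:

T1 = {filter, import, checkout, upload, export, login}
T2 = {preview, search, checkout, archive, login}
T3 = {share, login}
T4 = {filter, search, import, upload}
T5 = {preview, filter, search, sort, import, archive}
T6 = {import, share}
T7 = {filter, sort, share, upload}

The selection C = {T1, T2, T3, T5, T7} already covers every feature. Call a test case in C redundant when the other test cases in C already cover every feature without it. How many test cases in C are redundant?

4

Drop T1: export uncovered — not redundant.
Drop T2: the rest still cover every feature — redundant.
Drop T3: the rest still cover every feature — redundant.
Drop T5: the rest still cover every feature — redundant.
Drop T7: the rest still cover every feature — redundant.
4 redundant: T2, T3, T5, T7.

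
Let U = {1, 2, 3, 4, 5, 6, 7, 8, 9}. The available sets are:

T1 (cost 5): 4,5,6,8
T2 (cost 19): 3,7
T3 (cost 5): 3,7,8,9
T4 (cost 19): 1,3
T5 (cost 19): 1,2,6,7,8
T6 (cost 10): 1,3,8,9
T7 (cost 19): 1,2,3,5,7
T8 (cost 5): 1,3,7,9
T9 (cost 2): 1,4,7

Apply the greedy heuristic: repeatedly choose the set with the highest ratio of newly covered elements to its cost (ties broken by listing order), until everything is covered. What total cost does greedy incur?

Pick 1: T9 adds 3 new (1, 4, 7) at cost 2 (ratio 3/2).
Pick 2: T1 adds 3 new (5, 6, 8) at cost 5 (ratio 3/5).
Pick 3: T3 adds 2 new (3, 9) at cost 5 (ratio 2/5).
Pick 4: T5 adds 1 new (2) at cost 19 (ratio 1/19).
Greedy total cost: 2 + 5 + 5 + 19 = 31. (The true optimum is 29, so greedy overshoots here.)

31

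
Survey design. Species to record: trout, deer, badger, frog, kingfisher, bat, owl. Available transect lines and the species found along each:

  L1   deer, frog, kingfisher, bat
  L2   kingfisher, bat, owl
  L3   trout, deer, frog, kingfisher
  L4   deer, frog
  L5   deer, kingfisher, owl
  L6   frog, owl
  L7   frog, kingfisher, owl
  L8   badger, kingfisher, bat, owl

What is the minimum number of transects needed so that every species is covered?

2

L3, L8 together cover {trout, deer, badger, frog, kingfisher, bat, owl} — every species.
No single transect contains all 7 species, so 2 is optimal.
Greedy (largest uncovered first) would take L1, L8, L3 — 3 transects — but 2 suffice.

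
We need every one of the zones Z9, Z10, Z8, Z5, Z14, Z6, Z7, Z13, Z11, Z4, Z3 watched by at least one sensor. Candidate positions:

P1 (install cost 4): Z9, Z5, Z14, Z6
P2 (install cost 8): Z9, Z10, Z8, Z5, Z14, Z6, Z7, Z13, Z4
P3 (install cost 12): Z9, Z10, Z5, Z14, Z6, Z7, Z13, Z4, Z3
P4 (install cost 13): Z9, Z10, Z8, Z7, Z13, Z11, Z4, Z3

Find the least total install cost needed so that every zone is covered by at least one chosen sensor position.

P1, P4 cover every zone at install cost 4 + 13 = 17.
Any cover uses at least 2 sensor positions; among all covering selections none totals below 17.
Greedy by coverage-per-install cost would pick P2, P4 for 21 — worse than the optimum 17.

17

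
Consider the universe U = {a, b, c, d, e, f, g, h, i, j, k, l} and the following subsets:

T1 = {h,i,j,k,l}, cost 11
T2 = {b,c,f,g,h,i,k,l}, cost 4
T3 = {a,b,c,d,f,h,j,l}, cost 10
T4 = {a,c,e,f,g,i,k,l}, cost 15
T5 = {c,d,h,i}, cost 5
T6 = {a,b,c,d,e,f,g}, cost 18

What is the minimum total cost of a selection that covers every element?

25

T3, T4 cover every element at cost 10 + 15 = 25.
Any cover uses at least 2 sets; among all covering selections none totals below 25.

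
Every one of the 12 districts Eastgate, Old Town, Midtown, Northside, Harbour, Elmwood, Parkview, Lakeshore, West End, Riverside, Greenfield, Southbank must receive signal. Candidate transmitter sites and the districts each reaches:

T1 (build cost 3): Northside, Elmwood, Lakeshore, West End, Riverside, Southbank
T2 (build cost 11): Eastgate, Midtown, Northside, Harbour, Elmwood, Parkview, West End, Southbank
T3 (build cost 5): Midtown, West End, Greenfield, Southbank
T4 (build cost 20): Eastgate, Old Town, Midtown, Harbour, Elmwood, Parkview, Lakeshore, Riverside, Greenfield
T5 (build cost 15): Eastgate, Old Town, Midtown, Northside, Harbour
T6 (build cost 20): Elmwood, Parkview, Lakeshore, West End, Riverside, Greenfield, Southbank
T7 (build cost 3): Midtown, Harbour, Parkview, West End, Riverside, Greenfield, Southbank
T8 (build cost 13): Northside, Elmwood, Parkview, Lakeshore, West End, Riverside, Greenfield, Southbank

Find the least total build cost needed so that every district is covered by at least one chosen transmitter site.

T1, T5, T7 cover every district at build cost 3 + 15 + 3 = 21.
Any cover uses at least 2 transmitter sites; among all covering selections none totals below 21.

21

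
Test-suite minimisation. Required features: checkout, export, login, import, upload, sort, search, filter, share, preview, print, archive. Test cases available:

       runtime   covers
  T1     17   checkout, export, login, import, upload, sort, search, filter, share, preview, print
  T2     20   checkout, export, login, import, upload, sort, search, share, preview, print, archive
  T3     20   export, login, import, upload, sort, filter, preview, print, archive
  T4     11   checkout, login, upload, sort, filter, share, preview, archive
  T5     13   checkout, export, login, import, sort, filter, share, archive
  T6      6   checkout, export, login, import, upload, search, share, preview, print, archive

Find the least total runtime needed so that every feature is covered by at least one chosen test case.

T4, T6 cover every feature at runtime 11 + 6 = 17.
Any cover uses at least 2 test cases; among all covering selections none totals below 17.

17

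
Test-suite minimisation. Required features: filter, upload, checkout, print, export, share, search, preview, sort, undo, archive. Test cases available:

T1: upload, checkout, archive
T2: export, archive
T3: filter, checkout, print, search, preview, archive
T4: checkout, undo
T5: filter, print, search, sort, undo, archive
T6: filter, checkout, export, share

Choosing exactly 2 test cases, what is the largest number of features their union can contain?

9

Choosing T5, T6 covers {filter, checkout, print, export, share, search, sort, undo, archive} — 9 features.
No choice of 2 test cases does better; here upload, preview are left uncovered.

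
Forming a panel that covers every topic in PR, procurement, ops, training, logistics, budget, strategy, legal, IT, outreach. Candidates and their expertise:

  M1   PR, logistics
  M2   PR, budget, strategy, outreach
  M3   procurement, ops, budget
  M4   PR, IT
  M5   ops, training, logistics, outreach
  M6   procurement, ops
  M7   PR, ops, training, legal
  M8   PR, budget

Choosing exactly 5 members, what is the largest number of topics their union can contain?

10

Choosing M1, M2, M3, M4, M7 covers {PR, procurement, ops, training, logistics, budget, strategy, legal, IT, outreach} — 10 topics.
That is all 10 topics.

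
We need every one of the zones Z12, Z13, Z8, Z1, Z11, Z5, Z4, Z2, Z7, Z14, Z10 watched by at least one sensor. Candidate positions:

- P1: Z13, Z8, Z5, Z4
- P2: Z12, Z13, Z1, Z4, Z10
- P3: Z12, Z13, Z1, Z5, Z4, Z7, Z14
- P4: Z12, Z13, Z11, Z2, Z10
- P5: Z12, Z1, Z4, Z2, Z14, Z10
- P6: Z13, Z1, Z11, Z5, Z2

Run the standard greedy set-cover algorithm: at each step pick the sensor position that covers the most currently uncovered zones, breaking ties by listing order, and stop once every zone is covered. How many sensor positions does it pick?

3

Pick 1: P3 covers 7 new zones (Z12, Z13, Z1, Z5, Z4, Z7, Z14).
Pick 2: P4 covers 3 new zones (Z11, Z2, Z10).
Pick 3: P1 covers 1 new zones (Z8).
Greedy uses 3 sensor positions.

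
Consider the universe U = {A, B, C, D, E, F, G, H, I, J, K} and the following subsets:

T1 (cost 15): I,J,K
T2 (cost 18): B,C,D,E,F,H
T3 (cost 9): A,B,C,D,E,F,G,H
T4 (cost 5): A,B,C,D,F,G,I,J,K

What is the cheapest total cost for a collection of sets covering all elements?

T3, T4 cover every element at cost 9 + 5 = 14.
Any cover uses at least 2 sets; among all covering selections none totals below 14.

14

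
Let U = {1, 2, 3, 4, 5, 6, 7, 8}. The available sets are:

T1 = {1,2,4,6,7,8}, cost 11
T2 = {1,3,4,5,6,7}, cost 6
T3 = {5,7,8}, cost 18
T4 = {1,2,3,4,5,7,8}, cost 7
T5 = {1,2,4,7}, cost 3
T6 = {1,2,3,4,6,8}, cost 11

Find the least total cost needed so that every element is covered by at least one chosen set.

13

T2, T4 cover every element at cost 6 + 7 = 13.
Any cover uses at least 2 sets; among all covering selections none totals below 13.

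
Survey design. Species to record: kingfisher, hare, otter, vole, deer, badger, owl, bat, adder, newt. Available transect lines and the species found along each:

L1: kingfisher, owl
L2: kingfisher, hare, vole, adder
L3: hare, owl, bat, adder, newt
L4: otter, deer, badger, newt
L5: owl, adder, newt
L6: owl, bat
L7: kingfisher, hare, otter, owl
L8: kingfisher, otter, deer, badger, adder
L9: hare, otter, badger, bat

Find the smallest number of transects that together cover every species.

L2, L3, L4 together cover {kingfisher, hare, otter, vole, deer, badger, owl, bat, adder, newt} — every species.
No 2 of the 9 transects cover everything (all 36 pairs fall short), so 3 is minimum.

3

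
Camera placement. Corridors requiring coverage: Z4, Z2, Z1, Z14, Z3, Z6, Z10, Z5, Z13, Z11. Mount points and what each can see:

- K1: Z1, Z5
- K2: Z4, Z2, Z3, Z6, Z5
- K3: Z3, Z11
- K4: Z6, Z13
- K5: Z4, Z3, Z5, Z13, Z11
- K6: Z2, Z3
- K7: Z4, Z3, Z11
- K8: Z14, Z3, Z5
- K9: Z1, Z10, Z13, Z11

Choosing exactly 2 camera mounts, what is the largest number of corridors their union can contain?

9

Choosing K2, K9 covers {Z4, Z2, Z1, Z3, Z6, Z10, Z5, Z13, Z11} — 9 corridors.
No choice of 2 camera mounts does better; here Z14 is left uncovered.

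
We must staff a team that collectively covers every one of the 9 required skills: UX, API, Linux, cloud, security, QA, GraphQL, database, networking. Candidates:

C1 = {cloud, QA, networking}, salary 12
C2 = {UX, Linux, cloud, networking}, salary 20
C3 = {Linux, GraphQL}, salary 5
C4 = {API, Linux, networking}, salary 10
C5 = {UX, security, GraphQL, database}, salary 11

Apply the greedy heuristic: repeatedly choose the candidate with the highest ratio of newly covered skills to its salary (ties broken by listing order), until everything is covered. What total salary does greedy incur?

38

Pick 1: C3 adds 2 new (Linux, GraphQL) at salary 5 (ratio 2/5).
Pick 2: C5 adds 3 new (UX, security, database) at salary 11 (ratio 3/11).
Pick 3: C1 adds 3 new (cloud, QA, networking) at salary 12 (ratio 3/12).
Pick 4: C4 adds 1 new (API) at salary 10 (ratio 1/10).
Greedy total salary: 5 + 11 + 12 + 10 = 38. (The true optimum is 33, so greedy overshoots here.)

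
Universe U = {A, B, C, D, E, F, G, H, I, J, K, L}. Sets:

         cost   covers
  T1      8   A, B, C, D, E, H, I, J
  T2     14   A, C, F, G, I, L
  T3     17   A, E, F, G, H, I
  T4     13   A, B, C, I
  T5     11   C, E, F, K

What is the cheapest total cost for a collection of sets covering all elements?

33

T1, T2, T5 cover every element at cost 8 + 14 + 11 = 33.
Any cover uses at least 3 sets; among all covering selections none totals below 33.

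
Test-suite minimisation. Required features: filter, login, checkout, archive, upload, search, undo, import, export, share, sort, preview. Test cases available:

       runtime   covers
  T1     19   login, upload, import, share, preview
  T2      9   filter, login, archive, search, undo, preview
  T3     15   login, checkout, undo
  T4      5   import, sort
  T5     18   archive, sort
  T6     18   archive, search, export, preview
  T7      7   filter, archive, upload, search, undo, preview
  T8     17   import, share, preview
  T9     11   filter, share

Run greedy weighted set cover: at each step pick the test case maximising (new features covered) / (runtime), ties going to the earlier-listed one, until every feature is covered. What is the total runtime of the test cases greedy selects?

56

Pick 1: T7 adds 6 new (filter, archive, upload, search, undo, preview) at runtime 7 (ratio 6/7).
Pick 2: T4 adds 2 new (import, sort) at runtime 5 (ratio 2/5).
Pick 3: T3 adds 2 new (login, checkout) at runtime 15 (ratio 2/15).
Pick 4: T9 adds 1 new (share) at runtime 11 (ratio 1/11).
Pick 5: T6 adds 1 new (export) at runtime 18 (ratio 1/18).
Greedy total runtime: 7 + 5 + 15 + 11 + 18 = 56.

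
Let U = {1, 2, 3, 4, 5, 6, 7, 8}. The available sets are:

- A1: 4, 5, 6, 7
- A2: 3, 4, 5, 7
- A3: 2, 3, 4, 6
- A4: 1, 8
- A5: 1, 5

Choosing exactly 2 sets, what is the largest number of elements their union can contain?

Choosing A1, A3 covers {2, 3, 4, 5, 6, 7} — 6 elements.
No choice of 2 sets does better; here 1, 8 are left uncovered.

6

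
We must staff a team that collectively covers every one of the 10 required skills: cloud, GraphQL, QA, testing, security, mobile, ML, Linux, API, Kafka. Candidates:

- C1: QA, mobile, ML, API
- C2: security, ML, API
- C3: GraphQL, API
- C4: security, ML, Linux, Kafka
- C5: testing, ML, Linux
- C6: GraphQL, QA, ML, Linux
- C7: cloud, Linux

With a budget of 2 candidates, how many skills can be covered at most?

Choosing C1, C4 covers {QA, security, mobile, ML, Linux, API, Kafka} — 7 skills.
No choice of 2 candidates does better; here cloud, GraphQL, testing are left uncovered.

7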